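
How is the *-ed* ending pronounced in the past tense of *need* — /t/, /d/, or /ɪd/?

The stem *need* ends in /t/ or /d/.
The -ed suffix is realized as /ɪd/ after /t, d/; as /t/ after other voiceless consonants; and as /d/ after other voiced sounds.
So -ed on *need* is pronounced /ɪd/.

/ɪd/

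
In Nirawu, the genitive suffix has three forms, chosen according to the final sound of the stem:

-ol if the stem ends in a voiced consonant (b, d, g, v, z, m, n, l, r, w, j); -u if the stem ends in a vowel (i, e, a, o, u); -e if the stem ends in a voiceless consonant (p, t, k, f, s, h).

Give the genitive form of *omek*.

*omek* — final sound /k/ (a voiceless consonant) → -e → *omeke*.

omeke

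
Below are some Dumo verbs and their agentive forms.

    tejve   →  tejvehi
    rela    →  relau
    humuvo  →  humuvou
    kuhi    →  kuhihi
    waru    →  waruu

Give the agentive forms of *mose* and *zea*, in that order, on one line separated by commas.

The suffix is conditioned by the last vowel: -hi when the last vowel of the stem is a front vowel (*tejve*, *kuhi*); -u when the last vowel of the stem is a back vowel (*rela*, *humuvo*, *waru*).
The last vowel of *mose* is /e/, which is a front vowel, so the suffix is -hi, giving *mosehi*.
Since the last vowel of *zea* is /a/ (a back vowel), it takes -u, giving *zeau*.

mosehi, zeau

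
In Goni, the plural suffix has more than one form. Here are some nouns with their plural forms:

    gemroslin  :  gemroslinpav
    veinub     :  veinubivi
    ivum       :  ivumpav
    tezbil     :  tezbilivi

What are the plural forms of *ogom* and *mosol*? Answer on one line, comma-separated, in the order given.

ogompav, mosolivi

The pattern is nasality of the final consonant: -pav when the stem ends in a nasal (*gemroslin*, *ivum*); -ivi when the stem ends in a non-nasal consonant (*veinub*, *tezbil*).
The final consonant of *ogom* is /m/, which is a nasal, so the suffix is -pav, giving *ogompav*.
Since the final consonant of *mosol* is /l/ (non-nasal), it takes -ivi, giving *mosolivi*.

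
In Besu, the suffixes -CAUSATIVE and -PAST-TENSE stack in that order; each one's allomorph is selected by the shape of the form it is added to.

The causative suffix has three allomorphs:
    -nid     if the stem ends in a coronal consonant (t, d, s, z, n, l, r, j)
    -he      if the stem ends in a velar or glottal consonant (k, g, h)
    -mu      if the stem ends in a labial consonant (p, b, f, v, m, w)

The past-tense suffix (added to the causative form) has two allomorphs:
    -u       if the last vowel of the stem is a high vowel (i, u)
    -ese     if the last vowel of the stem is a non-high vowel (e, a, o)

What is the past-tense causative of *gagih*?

gagihheese

*gagih*: final consonant = /h/, velar/glottal → -he → *gagihhe*.
The causative form *gagihhe*: last vowel = /e/, a non-high vowel → -ese → *gagihheese*.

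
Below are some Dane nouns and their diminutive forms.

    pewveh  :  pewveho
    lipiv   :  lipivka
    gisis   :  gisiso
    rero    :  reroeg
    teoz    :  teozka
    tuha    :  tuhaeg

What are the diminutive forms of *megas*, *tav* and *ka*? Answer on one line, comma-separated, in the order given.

megaso, tavka, kaeg

Looking at the final sound of each stem: -o when the stem ends in a voiceless consonant (*pewveh*, *gisis*); -ka when the stem ends in a voiced consonant (*lipiv*, *teoz*); -eg when the stem ends in a vowel (*rero*, *tuha*).
Since the final sound of *megas* is /s/ (a voiceless consonant), it takes -o, giving *megaso*.
*tav* — final sound /v/ (a voiced consonant) → -ka → *tavka*.
*ka*: final sound = /a/, a vowel → -eg → *kaeg*.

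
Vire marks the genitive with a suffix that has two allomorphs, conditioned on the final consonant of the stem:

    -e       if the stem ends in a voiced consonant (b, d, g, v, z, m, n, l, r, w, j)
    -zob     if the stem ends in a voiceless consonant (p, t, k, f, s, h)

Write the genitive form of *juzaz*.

juzaze

*juzaz* — final consonant /z/ (voiced) → -e → *juzaze*.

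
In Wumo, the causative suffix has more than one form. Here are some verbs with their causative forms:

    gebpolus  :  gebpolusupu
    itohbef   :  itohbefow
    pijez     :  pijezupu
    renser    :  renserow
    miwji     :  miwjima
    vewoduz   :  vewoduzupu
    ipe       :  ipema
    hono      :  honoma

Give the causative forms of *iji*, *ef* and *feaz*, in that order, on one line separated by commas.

The pattern is sibilance of the final sound: -upu when the stem ends in a sibilant (*gebpolus*, *pijez*, *vewoduz*); -ow when the stem ends in a non-sibilant consonant (*itohbef*, *renser*); -ma when the stem ends in a vowel (*miwji*, *ipe*, *hono*).
Since the final sound of *iji* is /i/ (a vowel), it takes -ma, giving *ijima*.
*ef*: final sound = /f/, a non-sibilant consonant → -ow → *efow*.
The final sound of *feaz* is /z/, which is a sibilant, so the suffix is -upu, giving *feazupu*.

ijima, efow, feazupu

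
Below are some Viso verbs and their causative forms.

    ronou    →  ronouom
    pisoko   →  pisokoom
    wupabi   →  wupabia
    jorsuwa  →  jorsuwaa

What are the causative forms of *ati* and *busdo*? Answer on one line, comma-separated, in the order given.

The alternation tracks the last vowel of the stem — -om when the last vowel of the stem is a rounded vowel (*ronou*, *pisoko*); -a when the last vowel of the stem is an unrounded vowel (*wupabi*, *jorsuwa*).
Since the last vowel of *ati* is /i/ (an unrounded vowel), it takes -a, giving *atia*.
*busdo*: last vowel = /o/, a rounded vowel → -om → *busdoom*.

atia, busdoom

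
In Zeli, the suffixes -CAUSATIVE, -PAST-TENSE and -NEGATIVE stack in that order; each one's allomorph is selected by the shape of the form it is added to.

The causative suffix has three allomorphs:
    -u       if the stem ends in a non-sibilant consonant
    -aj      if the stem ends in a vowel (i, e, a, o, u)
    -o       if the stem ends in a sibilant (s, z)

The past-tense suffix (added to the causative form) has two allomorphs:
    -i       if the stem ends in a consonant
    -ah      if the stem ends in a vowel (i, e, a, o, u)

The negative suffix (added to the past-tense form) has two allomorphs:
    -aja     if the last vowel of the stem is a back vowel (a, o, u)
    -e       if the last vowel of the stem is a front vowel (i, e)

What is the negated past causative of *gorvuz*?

Since the final sound of *gorvuz* is /z/ (a sibilant), it takes -o, giving *gorvuzo*.
The final sound of the causative form *gorvuzo* is /o/, which is a vowel, so the past-tense suffix is -ah, giving *gorvuzoah*.
The past-tense form *gorvuzoah*: last vowel = /a/, a back vowel → -aja → *gorvuzoahaja*.

gorvuzoahaja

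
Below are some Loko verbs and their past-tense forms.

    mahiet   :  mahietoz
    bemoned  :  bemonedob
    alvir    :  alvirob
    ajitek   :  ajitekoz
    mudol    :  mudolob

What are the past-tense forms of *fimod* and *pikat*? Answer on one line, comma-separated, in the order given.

fimodob, pikatoz

The alternation tracks the final consonant of the stem — -oz when the stem ends in a voiceless consonant (*mahiet*, *ajitek*); -ob when the stem ends in a voiced consonant (*bemoned*, *alvir*, *mudol*).
*fimod*: final consonant = /d/, voiced → -ob → *fimodob*.
*pikat*: final consonant = /t/, voiceless → -oz → *pikatoz*.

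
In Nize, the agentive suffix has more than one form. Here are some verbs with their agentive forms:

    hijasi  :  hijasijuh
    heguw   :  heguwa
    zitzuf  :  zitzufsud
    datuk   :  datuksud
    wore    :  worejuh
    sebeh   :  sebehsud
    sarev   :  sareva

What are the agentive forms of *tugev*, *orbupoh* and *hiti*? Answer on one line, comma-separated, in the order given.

Looking at the final sound of each stem: -sud when the stem ends in a voiceless consonant (*zitzuf*, *datuk*, *sebeh*); -a when the stem ends in a voiced consonant (*heguw*, *sarev*); -juh when the stem ends in a vowel (*hijasi*, *wore*).
The final sound of *tugev* is /v/, which is a voiced consonant, so the suffix is -a, giving *tugeva*.
*orbupoh*: final sound = /h/, a voiceless consonant → -sud → *orbupohsud*.
Since the final sound of *hiti* is /i/ (a vowel), it takes -juh, giving *hitijuh*.

tugeva, orbupohsud, hitijuh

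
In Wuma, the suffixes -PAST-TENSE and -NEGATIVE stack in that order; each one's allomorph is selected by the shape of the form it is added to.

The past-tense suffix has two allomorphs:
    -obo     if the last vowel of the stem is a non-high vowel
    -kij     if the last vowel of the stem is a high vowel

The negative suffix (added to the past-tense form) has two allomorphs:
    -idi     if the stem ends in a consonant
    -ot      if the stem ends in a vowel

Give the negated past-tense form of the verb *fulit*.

*fulit*: last vowel = /i/, a high vowel → -kij → *fulitkij*.
The past-tense form *fulitkij* — final sound /j/ (a consonant) → -idi → *fulitkijidi*.

fulitkijidi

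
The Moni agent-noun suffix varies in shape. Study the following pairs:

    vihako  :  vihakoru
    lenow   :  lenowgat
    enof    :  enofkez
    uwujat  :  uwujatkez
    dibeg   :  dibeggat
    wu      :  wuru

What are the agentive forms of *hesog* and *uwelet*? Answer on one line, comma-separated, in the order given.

hesoggat, uweletkez

Looking at the final sound of each stem: -kez when the stem ends in a voiceless consonant (*enof*, *uwujat*); -gat when the stem ends in a voiced consonant (*lenow*, *dibeg*); -ru when the stem ends in a vowel (*vihako*, *wu*).
*hesog* — final sound /g/ (a voiced consonant) → -gat → *hesoggat*.
The final sound of *uwelet* is /t/, which is a voiceless consonant, so the suffix is -kez, giving *uweletkez*.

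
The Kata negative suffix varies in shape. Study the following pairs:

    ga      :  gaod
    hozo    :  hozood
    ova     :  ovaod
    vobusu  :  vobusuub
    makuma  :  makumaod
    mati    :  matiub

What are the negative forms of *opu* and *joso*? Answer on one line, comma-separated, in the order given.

opuub, josood

Looking at the last vowel of each stem: -ub when the last vowel of the stem is a high vowel (*vobusu*, *mati*); -od when the last vowel of the stem is a non-high vowel (*ga*, *hozo*, *ova*, *makuma*).
The last vowel of *opu* is /u/, which is a high vowel, so the suffix is -ub, giving *opuub*.
The last vowel of *joso* is /o/, which is a non-high vowel, so the suffix is -od, giving *josood*.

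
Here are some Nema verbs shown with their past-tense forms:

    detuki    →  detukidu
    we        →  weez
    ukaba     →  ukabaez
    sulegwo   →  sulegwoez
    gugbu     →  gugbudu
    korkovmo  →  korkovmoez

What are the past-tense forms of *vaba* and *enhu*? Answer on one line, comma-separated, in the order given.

vabaez, enhudu

The suffix is conditioned by the last vowel: -du when the last vowel of the stem is a high vowel (*detuki*, *gugbu*); -ez when the last vowel of the stem is a non-high vowel (*we*, *ukaba*, *sulegwo*, *korkovmo*).
*vaba*: last vowel = /a/, a non-high vowel → -ez → *vabaez*.
Since the last vowel of *enhu* is /u/ (a high vowel), it takes -du, giving *enhudu*.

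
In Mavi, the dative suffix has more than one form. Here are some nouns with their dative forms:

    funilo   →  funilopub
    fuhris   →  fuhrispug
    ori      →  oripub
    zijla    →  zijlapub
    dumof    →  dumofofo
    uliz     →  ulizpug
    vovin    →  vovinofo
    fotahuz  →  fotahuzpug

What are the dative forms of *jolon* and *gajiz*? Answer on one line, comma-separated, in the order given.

jolonofo, gajizpug

The suffix is conditioned by the final sound: -pug when the stem ends in a sibilant (*fuhris*, *uliz*, *fotahuz*); -ofo when the stem ends in a non-sibilant consonant (*dumof*, *vovin*); -pub when the stem ends in a vowel (*funilo*, *ori*, *zijla*).
Since the final sound of *jolon* is /n/ (a non-sibilant consonant), it takes -ofo, giving *jolonofo*.
The final sound of *gajiz* is /z/, which is a sibilant, so the suffix is -pug, giving *gajizpug*.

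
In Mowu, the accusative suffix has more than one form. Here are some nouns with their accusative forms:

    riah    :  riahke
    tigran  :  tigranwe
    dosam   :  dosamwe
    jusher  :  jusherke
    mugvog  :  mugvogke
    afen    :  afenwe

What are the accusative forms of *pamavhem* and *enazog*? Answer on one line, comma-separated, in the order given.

pamavhemwe, enazogke

The pattern is nasality of the final consonant: -we when the stem ends in a nasal (*tigran*, *dosam*, *afen*); -ke when the stem ends in a non-nasal consonant (*riah*, *jusher*, *mugvog*).
*pamavhem*: final consonant = /m/, a nasal → -we → *pamavhemwe*.
*enazog*: final consonant = /g/, non-nasal → -ke → *enazogke*.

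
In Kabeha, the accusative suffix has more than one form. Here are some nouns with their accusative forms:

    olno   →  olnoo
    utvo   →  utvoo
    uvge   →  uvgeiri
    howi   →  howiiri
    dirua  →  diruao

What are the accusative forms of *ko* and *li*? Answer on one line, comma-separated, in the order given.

The alternation tracks the last vowel of the stem — -iri when the last vowel of the stem is a front vowel (*uvge*, *howi*); -o when the last vowel of the stem is a back vowel (*olno*, *utvo*, *dirua*).
*ko* — last vowel /o/ (a back vowel) → -o → *koo*.
The last vowel of *li* is /i/, which is a front vowel, so the suffix is -iri, giving *liiri*.

koo, liiri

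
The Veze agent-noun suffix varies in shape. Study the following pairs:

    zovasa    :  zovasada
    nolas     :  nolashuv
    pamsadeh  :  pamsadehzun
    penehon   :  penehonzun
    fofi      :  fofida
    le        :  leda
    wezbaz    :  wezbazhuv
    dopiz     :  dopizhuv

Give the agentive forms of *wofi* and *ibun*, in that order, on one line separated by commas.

wofida, ibunzun

The suffix is conditioned by the final sound: -huv when the stem ends in a sibilant (*nolas*, *wezbaz*, *dopiz*); -zun when the stem ends in a non-sibilant consonant (*pamsadeh*, *penehon*); -da when the stem ends in a vowel (*zovasa*, *fofi*, *le*).
*wofi*: final sound = /i/, a vowel → -da → *wofida*.
*ibun* — final sound /n/ (a non-sibilant consonant) → -zun → *ibunzun*.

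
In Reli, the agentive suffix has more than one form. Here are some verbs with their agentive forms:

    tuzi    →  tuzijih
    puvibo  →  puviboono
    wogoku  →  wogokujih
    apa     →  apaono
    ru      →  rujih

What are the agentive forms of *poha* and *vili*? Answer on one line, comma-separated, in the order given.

The alternation tracks the last vowel of the stem — -jih when the last vowel of the stem is a high vowel (*tuzi*, *wogoku*, *ru*); -ono when the last vowel of the stem is a non-high vowel (*puvibo*, *apa*).
*poha*: last vowel = /a/, a non-high vowel → -ono → *pohaono*.
*vili*: last vowel = /i/, a high vowel → -jih → *vilijih*.

pohaono, vilijih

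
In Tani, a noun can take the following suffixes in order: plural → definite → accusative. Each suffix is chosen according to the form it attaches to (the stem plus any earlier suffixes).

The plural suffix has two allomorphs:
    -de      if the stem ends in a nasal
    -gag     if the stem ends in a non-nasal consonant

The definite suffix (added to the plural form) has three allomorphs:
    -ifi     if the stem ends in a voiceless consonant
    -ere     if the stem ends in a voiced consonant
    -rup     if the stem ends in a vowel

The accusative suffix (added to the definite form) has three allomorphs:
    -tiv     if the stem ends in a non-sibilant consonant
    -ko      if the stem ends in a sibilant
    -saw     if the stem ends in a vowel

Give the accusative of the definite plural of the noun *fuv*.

fuvgageresaw

Since the final consonant of *fuv* is /v/ (non-nasal), it takes -gag, giving *fuvgag*.
The final sound of the plural form *fuvgag* is /g/, which is a voiced consonant, so the definite suffix is -ere, giving *fuvgagere*.
The definite form *fuvgagere* — final sound /e/ (a vowel) → -saw → *fuvgageresaw*.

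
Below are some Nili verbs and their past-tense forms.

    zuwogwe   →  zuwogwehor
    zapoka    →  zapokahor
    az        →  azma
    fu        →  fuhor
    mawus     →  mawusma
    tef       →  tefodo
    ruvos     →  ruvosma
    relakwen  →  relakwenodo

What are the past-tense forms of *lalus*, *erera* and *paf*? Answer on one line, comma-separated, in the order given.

lalusma, ererahor, pafodo

The pattern is sibilance of the final sound: -ma when the stem ends in a sibilant (*az*, *mawus*, *ruvos*); -odo when the stem ends in a non-sibilant consonant (*tef*, *relakwen*); -hor when the stem ends in a vowel (*zuwogwe*, *zapoka*, *fu*).
Since the final sound of *lalus* is /s/ (a sibilant), it takes -ma, giving *lalusma*.
The final sound of *erera* is /a/, which is a vowel, so the suffix is -hor, giving *ererahor*.
The final sound of *paf* is /f/, which is a non-sibilant consonant, so the suffix is -odo, giving *pafodo*.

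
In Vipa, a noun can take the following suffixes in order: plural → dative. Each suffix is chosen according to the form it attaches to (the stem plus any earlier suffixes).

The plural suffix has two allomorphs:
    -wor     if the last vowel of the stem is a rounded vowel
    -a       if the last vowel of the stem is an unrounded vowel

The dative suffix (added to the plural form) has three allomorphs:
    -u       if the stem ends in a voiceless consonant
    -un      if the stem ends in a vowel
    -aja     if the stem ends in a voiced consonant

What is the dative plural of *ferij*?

ferijaun

Since the last vowel of *ferij* is /i/ (an unrounded vowel), it takes -a, giving *ferija*.
Since the final sound of the plural form *ferija* is /a/ (a vowel), it takes -un, giving *ferijaun*.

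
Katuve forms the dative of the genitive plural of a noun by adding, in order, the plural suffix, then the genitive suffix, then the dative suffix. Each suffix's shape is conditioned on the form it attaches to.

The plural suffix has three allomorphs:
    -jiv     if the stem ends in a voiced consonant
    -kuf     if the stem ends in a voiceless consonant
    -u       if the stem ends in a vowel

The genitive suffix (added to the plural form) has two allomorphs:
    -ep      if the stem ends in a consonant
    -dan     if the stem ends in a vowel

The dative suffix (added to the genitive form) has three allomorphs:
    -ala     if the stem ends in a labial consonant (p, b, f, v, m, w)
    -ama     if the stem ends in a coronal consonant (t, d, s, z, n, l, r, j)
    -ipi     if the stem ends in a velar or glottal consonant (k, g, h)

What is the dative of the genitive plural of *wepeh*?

The final sound of *wepeh* is /h/, which is a voiceless consonant, so the plural suffix is -kuf, giving *wepehkuf*.
Since the final sound of the plural form *wepehkuf* is /f/ (a consonant), it takes -ep, giving *wepehkufep*.
The genitive form *wepehkufep* — final consonant /p/ (labial) → -ala → *wepehkufepala*.

wepehkufepala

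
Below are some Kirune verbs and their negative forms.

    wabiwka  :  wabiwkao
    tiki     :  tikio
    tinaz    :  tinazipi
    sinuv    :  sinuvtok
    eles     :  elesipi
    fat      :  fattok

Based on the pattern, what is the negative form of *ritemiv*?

The pattern is sibilance of the final sound: -ipi when the stem ends in a sibilant (*tinaz*, *eles*); -tok when the stem ends in a non-sibilant consonant (*sinuv*, *fat*); -o when the stem ends in a vowel (*wabiwka*, *tiki*).
*ritemiv*: final sound = /v/, a non-sibilant consonant → -tok → *ritemivtok*.

ritemivtok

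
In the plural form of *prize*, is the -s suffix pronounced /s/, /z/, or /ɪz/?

/ɪz/

The stem *prize* ends in a sibilant (/s, z, ʃ, ʒ, tʃ, dʒ/).
The plural suffix surfaces as /ɪz/ after sibilants, /s/ after other voiceless consonants, and /z/ after other voiced sounds.
So the plural -s on *prize* is pronounced /ɪz/.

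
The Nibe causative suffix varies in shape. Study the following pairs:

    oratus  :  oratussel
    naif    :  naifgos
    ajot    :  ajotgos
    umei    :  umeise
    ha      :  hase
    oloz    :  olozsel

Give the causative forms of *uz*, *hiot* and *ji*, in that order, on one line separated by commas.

uzsel, hiotgos, jise

The suffix is conditioned by the final sound: -sel when the stem ends in a sibilant (*oratus*, *oloz*); -gos when the stem ends in a non-sibilant consonant (*naif*, *ajot*); -se when the stem ends in a vowel (*umei*, *ha*).
The final sound of *uz* is /z/, which is a sibilant, so the suffix is -sel, giving *uzsel*.
*hiot*: final sound = /t/, a non-sibilant consonant → -gos → *hiotgos*.
The final sound of *ji* is /i/, which is a vowel, so the suffix is -se, giving *jise*.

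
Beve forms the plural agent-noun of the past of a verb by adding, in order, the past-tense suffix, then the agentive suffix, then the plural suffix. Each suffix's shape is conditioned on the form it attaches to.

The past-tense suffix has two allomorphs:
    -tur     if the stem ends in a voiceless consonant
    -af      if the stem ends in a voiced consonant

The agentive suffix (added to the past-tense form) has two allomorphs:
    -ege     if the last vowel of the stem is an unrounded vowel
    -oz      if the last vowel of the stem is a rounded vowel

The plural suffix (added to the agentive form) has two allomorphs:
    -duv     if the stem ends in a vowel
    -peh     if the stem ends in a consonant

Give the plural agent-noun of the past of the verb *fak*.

The final consonant of *fak* is /k/, which is voiceless, so the past-tense suffix is -tur, giving *faktur*.
The past-tense form *faktur*: last vowel = /u/, a rounded vowel → -oz → *fakturoz*.
The agentive form *fakturoz*: final sound = /z/, a consonant → -peh → *fakturozpeh*.

fakturozpeh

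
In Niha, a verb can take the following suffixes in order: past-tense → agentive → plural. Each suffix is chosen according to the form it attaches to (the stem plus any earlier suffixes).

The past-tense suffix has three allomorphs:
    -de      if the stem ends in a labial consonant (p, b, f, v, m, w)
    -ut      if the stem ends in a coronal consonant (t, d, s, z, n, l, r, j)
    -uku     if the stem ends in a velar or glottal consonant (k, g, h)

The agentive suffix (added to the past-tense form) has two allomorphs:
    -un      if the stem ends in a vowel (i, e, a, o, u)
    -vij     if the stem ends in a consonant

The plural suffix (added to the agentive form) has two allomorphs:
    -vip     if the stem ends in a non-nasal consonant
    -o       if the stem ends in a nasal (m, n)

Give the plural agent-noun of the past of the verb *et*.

*et* — final consonant /t/ (coronal) → -ut → *etut*.
The past-tense form *etut* — final sound /t/ (a consonant) → -vij → *etutvij*.
Since the final consonant of the agentive form *etutvij* is /j/ (non-nasal), it takes -vip, giving *etutvijvip*.

etutvijvip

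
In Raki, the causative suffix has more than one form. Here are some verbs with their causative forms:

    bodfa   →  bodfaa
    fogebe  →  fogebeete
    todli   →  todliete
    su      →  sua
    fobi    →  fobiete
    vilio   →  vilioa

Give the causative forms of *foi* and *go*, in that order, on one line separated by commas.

foiete, goa

The alternation tracks the last vowel of the stem — -ete when the last vowel of the stem is a front vowel (*fogebe*, *todli*, *fobi*); -a when the last vowel of the stem is a back vowel (*bodfa*, *su*, *vilio*).
*foi* — last vowel /i/ (a front vowel) → -ete → *foiete*.
*go* — last vowel /o/ (a back vowel) → -a → *goa*.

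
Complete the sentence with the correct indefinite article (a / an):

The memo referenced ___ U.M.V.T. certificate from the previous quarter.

a

The indefinite article is chosen by the initial *sound* of the following word, not its spelling.
The initialism *U.M.V.T.* is read letter by letter; the first letter, U, is pronounced /juː/, which begins with a consonant sound.
So the article is *a*: The memo referenced a U.M.V.T. certificate from the previous quarter.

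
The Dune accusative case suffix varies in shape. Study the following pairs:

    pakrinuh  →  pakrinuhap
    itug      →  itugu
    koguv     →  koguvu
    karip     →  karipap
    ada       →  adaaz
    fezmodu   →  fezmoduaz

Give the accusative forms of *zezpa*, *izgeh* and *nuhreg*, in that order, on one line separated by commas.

Looking at the final sound of each stem: -ap when the stem ends in a voiceless consonant (*pakrinuh*, *karip*); -u when the stem ends in a voiced consonant (*itug*, *koguv*); -az when the stem ends in a vowel (*ada*, *fezmodu*).
*zezpa*: final sound = /a/, a vowel → -az → *zezpaaz*.
*izgeh*: final sound = /h/, a voiceless consonant → -ap → *izgehap*.
The final sound of *nuhreg* is /g/, which is a voiced consonant, so the suffix is -u, giving *nuhregu*.

zezpaaz, izgehap, nuhregu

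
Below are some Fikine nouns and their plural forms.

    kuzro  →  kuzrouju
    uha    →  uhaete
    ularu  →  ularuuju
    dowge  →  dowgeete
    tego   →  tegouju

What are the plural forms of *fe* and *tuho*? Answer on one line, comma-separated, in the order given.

feete, tuhouju

The pattern is rounding harmony: -uju when the last vowel of the stem is a rounded vowel (*kuzro*, *ularu*, *tego*); -ete when the last vowel of the stem is an unrounded vowel (*uha*, *dowge*).
*fe*: last vowel = /e/, an unrounded vowel → -ete → *feete*.
Since the last vowel of *tuho* is /o/ (a rounded vowel), it takes -uju, giving *tuhouju*.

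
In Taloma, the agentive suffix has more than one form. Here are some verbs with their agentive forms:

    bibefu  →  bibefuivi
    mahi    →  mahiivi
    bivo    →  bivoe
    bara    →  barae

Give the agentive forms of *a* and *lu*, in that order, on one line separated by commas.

ae, luivi

The alternation tracks the last vowel of the stem — -ivi when the last vowel of the stem is a high vowel (*bibefu*, *mahi*); -e when the last vowel of the stem is a non-high vowel (*bivo*, *bara*).
The last vowel of *a* is /a/, which is a non-high vowel, so the suffix is -e, giving *ae*.
The last vowel of *lu* is /u/, which is a high vowel, so the suffix is -ivi, giving *luivi*.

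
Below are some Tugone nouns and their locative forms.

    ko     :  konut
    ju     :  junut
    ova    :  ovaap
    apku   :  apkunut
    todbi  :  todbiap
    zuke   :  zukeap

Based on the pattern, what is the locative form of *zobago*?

zobagonut

Looking at the last vowel of each stem: -nut when the last vowel of the stem is a rounded vowel (*ko*, *ju*, *apku*); -ap when the last vowel of the stem is an unrounded vowel (*ova*, *todbi*, *zuke*).
The last vowel of *zobago* is /o/, which is a rounded vowel, so the suffix is -nut, giving *zobagonut*.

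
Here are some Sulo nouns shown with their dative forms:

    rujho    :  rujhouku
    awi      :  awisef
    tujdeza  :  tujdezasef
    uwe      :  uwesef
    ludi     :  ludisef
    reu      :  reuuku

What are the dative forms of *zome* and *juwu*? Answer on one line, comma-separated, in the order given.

zomesef, juwuuku

Looking at the last vowel of each stem: -uku when the last vowel of the stem is a rounded vowel (*rujho*, *reu*); -sef when the last vowel of the stem is an unrounded vowel (*awi*, *tujdeza*, *uwe*, *ludi*).
Since the last vowel of *zome* is /e/ (an unrounded vowel), it takes -sef, giving *zomesef*.
*juwu*: last vowel = /u/, a rounded vowel → -uku → *juwuuku*.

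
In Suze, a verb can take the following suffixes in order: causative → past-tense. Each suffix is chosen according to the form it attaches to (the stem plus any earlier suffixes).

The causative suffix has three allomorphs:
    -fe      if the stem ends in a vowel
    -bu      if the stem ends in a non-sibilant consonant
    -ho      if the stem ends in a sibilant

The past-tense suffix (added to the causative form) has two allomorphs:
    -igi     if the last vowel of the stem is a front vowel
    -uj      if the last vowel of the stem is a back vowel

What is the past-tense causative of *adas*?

Since the final sound of *adas* is /s/ (a sibilant), it takes -ho, giving *adasho*.
The last vowel of the causative form *adasho* is /o/, which is a back vowel, so the past-tense suffix is -uj, giving *adashouj*.

adashouj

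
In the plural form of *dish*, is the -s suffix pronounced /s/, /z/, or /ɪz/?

The stem *dish* ends in a sibilant (/s, z, ʃ, ʒ, tʃ, dʒ/).
The plural suffix surfaces as /ɪz/ after sibilants, /s/ after other voiceless consonants, and /z/ after other voiced sounds.
So the plural -s on *dish* is pronounced /ɪz/.

/ɪz/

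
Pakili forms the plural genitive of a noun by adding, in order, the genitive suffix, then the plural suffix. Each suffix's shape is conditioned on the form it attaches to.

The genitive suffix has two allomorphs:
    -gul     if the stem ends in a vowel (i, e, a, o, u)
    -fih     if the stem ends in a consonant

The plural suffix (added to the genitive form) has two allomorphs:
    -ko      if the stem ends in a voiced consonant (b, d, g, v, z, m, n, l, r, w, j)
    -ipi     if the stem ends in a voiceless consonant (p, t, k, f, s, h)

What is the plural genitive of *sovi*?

*sovi* — final sound /i/ (a vowel) → -gul → *sovigul*.
The final consonant of the genitive form *sovigul* is /l/, which is voiced, so the plural suffix is -ko, giving *sovigulko*.

sovigulko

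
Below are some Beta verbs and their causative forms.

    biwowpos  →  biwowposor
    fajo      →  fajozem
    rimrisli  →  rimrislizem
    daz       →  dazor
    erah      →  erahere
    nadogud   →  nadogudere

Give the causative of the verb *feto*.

The suffix is conditioned by the final sound: -or when the stem ends in a sibilant (*biwowpos*, *daz*); -ere when the stem ends in a non-sibilant consonant (*erah*, *nadogud*); -zem when the stem ends in a vowel (*fajo*, *rimrisli*).
The final sound of *feto* is /o/, which is a vowel, so the suffix is -zem, giving *fetozem*.

fetozem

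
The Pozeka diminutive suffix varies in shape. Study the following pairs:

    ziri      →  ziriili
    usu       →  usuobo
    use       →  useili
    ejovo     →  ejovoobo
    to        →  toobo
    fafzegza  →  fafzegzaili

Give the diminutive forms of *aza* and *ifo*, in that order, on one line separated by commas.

Looking at the last vowel of each stem: -obo when the last vowel of the stem is a rounded vowel (*usu*, *ejovo*, *to*); -ili when the last vowel of the stem is an unrounded vowel (*ziri*, *use*, *fafzegza*).
Since the last vowel of *aza* is /a/ (an unrounded vowel), it takes -ili, giving *azaili*.
*ifo*: last vowel = /o/, a rounded vowel → -obo → *ifoobo*.

azaili, ifoobo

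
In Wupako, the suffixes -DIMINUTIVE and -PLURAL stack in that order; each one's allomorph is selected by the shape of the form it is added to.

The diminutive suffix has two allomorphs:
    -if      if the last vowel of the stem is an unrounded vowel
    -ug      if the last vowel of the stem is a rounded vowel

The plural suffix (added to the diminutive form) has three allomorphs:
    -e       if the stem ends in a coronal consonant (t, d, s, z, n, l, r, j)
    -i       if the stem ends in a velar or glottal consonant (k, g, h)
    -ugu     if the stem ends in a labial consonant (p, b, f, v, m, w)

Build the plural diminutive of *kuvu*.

kuvuugi

Since the last vowel of *kuvu* is /u/ (a rounded vowel), it takes -ug, giving *kuvuug*.
The diminutive form *kuvuug* — final consonant /g/ (velar/glottal) → -i → *kuvuugi*.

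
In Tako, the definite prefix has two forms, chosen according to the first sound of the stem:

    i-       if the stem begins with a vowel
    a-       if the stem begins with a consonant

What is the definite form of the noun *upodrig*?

iupodrig

Since the first sound of *upodrig* is /u/ (a vowel), it takes i-, giving *iupodrig*.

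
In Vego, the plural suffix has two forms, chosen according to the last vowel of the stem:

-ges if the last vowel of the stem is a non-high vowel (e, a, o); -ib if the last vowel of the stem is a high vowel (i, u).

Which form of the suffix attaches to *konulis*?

-ib

*konulis* — last vowel /i/ (a high vowel) → -ib.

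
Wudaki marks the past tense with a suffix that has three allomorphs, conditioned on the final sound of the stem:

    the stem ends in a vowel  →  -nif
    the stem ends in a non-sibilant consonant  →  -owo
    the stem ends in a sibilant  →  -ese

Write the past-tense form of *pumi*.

puminif

Since the final sound of *pumi* is /i/ (a vowel), it takes -nif, giving *puminif*.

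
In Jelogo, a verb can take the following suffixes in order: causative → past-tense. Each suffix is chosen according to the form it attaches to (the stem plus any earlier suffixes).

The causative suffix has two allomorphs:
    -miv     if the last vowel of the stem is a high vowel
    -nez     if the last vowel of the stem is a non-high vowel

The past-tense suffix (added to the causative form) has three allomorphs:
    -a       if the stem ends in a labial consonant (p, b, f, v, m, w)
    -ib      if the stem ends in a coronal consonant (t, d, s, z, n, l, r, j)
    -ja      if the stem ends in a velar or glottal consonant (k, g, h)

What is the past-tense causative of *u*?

The last vowel of *u* is /u/, which is a high vowel, so the causative suffix is -miv, giving *umiv*.
Since the final consonant of the causative form *umiv* is /v/ (labial), it takes -a, giving *umiva*.

umiva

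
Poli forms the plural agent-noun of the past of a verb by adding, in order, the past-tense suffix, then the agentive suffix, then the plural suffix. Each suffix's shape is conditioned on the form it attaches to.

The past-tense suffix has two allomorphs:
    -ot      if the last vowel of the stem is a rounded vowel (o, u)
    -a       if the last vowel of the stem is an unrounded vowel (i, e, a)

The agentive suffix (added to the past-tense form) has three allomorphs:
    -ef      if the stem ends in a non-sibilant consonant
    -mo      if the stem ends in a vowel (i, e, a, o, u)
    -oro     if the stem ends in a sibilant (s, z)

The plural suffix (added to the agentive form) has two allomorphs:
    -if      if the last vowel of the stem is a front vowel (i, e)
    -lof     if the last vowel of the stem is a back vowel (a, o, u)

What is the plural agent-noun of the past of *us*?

*us*: last vowel = /u/, a rounded vowel → -ot → *usot*.
The final sound of the past-tense form *usot* is /t/, which is a non-sibilant consonant, so the agentive suffix is -ef, giving *usotef*.
The agentive form *usotef*: last vowel = /e/, a front vowel → -if → *usotefif*.

usotefif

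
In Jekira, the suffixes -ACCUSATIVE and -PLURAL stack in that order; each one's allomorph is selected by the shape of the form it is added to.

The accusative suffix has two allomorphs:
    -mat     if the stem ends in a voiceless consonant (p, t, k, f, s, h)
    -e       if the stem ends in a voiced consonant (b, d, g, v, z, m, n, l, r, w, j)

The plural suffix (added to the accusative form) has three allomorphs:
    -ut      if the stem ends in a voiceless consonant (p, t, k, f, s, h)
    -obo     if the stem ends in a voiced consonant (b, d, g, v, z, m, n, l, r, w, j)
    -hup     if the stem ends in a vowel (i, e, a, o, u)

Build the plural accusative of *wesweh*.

The final consonant of *wesweh* is /h/, which is voiceless, so the accusative suffix is -mat, giving *weswehmat*.
Since the final sound of the accusative form *weswehmat* is /t/ (a voiceless consonant), it takes -ut, giving *weswehmatut*.

weswehmatut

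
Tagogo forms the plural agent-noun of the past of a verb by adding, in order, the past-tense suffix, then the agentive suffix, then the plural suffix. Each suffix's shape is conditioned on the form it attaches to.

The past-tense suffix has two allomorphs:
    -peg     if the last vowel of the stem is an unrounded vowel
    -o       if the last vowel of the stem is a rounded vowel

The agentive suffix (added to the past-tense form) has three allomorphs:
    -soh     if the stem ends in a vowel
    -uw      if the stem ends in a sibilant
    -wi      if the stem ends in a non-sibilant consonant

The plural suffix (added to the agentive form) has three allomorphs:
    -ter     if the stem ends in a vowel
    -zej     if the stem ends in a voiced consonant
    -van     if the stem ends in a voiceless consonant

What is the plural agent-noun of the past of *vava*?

Since the last vowel of *vava* is /a/ (an unrounded vowel), it takes -peg, giving *vavapeg*.
Since the final sound of the past-tense form *vavapeg* is /g/ (a non-sibilant consonant), it takes -wi, giving *vavapegwi*.
The agentive form *vavapegwi*: final sound = /i/, a vowel → -ter → *vavapegwiter*.

vavapegwiter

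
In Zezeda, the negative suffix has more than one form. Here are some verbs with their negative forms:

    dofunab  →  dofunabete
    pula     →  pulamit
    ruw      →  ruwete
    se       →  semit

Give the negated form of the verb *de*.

The pattern is consonant vs. vowel: -ete when the stem ends in a consonant (*dofunab*, *ruw*); -mit when the stem ends in a vowel (*pula*, *se*).
*de* — final sound /e/ (a vowel) → -mit → *demit*.

demit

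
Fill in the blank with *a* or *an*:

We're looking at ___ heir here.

The indefinite article is chosen by the initial *sound* of the following word, not its spelling.
*heir* begins with the sound /ɛ/ (silent h) — a vowel sound.
So the article is *an*: We're looking at an heir here.

an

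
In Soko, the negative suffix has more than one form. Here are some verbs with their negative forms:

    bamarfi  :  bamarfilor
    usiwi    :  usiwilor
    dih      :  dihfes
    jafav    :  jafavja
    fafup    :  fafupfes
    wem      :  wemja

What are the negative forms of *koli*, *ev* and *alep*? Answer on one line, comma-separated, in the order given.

kolilor, evja, alepfes

The alternation tracks the final sound of the stem — -fes when the stem ends in a voiceless consonant (*dih*, *fafup*); -ja when the stem ends in a voiced consonant (*jafav*, *wem*); -lor when the stem ends in a vowel (*bamarfi*, *usiwi*).
The final sound of *koli* is /i/, which is a vowel, so the suffix is -lor, giving *kolilor*.
*ev*: final sound = /v/, a voiced consonant → -ja → *evja*.
*alep*: final sound = /p/, a voiceless consonant → -fes → *alepfes*.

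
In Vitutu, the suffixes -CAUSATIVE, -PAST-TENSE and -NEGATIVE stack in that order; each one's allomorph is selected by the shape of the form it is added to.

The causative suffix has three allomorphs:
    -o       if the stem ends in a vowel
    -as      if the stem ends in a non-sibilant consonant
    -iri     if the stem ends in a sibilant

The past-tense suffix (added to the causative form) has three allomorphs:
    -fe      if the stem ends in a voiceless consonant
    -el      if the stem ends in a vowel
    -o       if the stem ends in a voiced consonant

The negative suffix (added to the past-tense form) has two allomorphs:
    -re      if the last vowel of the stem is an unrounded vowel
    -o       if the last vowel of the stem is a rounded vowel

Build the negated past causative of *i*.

ioelre

*i* — final sound /i/ (a vowel) → -o → *io*.
The causative form *io* — final sound /o/ (a vowel) → -el → *ioel*.
The past-tense form *ioel* — last vowel /e/ (an unrounded vowel) → -re → *ioelre*.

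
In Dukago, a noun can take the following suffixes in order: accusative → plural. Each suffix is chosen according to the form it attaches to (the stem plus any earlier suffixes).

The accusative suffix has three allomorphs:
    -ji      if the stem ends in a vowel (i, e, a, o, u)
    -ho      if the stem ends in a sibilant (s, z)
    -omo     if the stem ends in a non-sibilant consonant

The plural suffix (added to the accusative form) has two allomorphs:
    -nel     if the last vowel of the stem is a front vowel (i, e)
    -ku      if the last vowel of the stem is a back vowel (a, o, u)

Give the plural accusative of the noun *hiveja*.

hivejajinel

The final sound of *hiveja* is /a/, which is a vowel, so the accusative suffix is -ji, giving *hivejaji*.
Since the last vowel of the accusative form *hivejaji* is /i/ (a front vowel), it takes -nel, giving *hivejajinel*.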